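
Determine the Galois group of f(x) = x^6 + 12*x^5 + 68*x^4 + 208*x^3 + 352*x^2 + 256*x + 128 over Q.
(S_3 x S_3) : C_2 (also written G72)

The polynomial f is an irreducible sextic over Q, so G = Gal(f/Q) is one of the 16 transitive subgroups 6T1, ..., 6T16 of S_6. The discriminant of f is -201485505789952, which is not a perfect square, so G is not contained in A_6. The transitive groups of degree 6 not contained in A_6 are: C_6 (6T1, order 6), S_3 (6T2, order 6), D_6 (6T3, order 12), C_3 x S_3 (6T5, order 18), A_4 x C_2 (6T6, order 24), S_4 (6T8, order 24), S_3 x S_3 (6T9, order 36), S_4 x C_2 (6T11, order 48), (S_3 x S_3) : C_2 (6T13, order 72), PGL(2,5) (6T14, order 120), S_6 (6T16, order 720). By Dedekind's theorem, for a prime p not dividing disc(f) the degrees of the irreducible factors of f mod p form the cycle type of an element of G. Factoring f modulo the 29 such primes p <= 113 (skipping 2, which divides the discriminant), each new pattern first appears at: mod 3: f = (x^6 + 2x^4 + x^3 + x^2 + x + 2), pattern 6; mod 5: f = (x + 4)(x^2 + 2x + 3)(x^3 + x^2 + x + 4), pattern 3+2+1; mod 7: f = (x^2 + 6x + 4)(x^4 + 6x^3 + 2x + 4), pattern 4+2; mod 17: f = (x^3 + 6x^2 + 16x + 6)(x^3 + 6x^2 + 16x + 10), pattern 3+3; mod 19: f = (x^2 + 3x + 11)(x^2 + 10x + 7)(x^2 + 18x + 14), pattern 2+2+2; mod 37: f = (x + 8)(x + 34)(x^2 + 9x + 6)(x^2 + 35x + 32), pattern 2+2+1+1; mod 41: f = (x + 9)(x + 39)(x + 40)(x^3 + 6x^2 + 16x + 39), pattern 3+1+1+1; mod 113: f = (x + 69)(x + 70)(x + 73)(x + 93)(x^2 + 46x + 48), pattern 2+1+1+1+1. No other pattern occurs in this range, so the set of observed cycle types is {6, 3+2+1, 4+2, 3+3, 2+2+2, 2+2+1+1, 3+1+1+1, 2+1+1+1+1}. The candidates containing elements of all these cycle types are (S_3 x S_3) : C_2 (6T13) of order 72, S_6 (6T16) of order 720; the others are excluded. The observed types are precisely the cycle types that occur in (S_3 x S_3) : C_2 (6T13) (apart from the identity). Each of the other remaining candidates has further cycle types, and by the Chebotarev density theorem the matching factorization patterns would occur for a proportion of primes equal to their share of the group: S_6 (6T16) additionally contains elements of type 5+1, 4+1+1 (234 of its 720 elements, about 32% of primes). None of the 29 primes tested shows any such pattern (for each of these groups the chance of that is below 10^-4), which rules them out. Hence G = (S_3 x S_3) : C_2 (6T13), of order 72.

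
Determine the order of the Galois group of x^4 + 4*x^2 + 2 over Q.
The degree of the splitting field over Q equals the order of the Galois group, so first determine the group. The polynomial is an irreducible quartic over Q and its discriminant is 2048, which is not a perfect square, so the Galois group is not contained in A_4. The resolvent cubic y^3 - 4*y^2 - 8*y + 32 has exactly one rational root, so the Galois group is C_4 or D_4. The quartic becomes reducible over Q(sqrt(disc)), so the group is C_4. The Galois group C_4 (4T1) has order 4, so the splitting field has degree 4 over Q.

4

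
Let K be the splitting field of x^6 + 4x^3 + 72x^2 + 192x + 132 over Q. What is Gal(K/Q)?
The polynomial f is an irreducible sextic over Q, so G = Gal(f/Q) is one of the 16 transitive subgroups 6T1, ..., 6T16 of S_6. The discriminant of f is -41622228172800, which is not a perfect square, so G is not contained in A_6. The transitive groups of degree 6 not contained in A_6 are: C_6 (6T1, order 6), S_3 (6T2, order 6), D_6 (6T3, order 12), C_3 x S_3 (6T5, order 18), A_4 x C_2 (6T6, order 24), S_4 (6T8, order 24), S_3 x S_3 (6T9, order 36), S_4 x C_2 (6T11, order 48), (S_3 x S_3) : C_2 (6T13, order 72), PGL(2,5) (6T14, order 120), S_6 (6T16, order 720). By Dedekind's theorem, for a prime p not dividing disc(f) the degrees of the irreducible factors of f mod p form the cycle type of an element of G. Factoring f modulo the 79 such primes p <= 431 (skipping 2, 3, 5, 11, which divide the discriminant), each new pattern first appears at: mod 7: f = (x^6 + 4x^3 + 2x^2 + 3x + 6), pattern 6; mod 17: f = (x + 2)(x + 14)(x^2 + 3x + 1)(x^2 + 15x + 12), pattern 2+2+1+1; mod 19: f = (x^3 + 2x + 11)(x^3 + 17x + 12), pattern 3+3; mod 23: f = (x^2 + 9x + 21)(x^2 + 17x + 22)(x^2 + 20x + 20), pattern 2+2+2; mod 43: f = (x + 13)(x + 27)(x + 28)(x + 31)(x + 33)(x + 40), pattern 1+1+1+1+1+1. No other pattern occurs in this range, so the set of observed cycle types is {6, 2+2+1+1, 3+3, 2+2+2, 1+1+1+1+1+1}. The candidates containing elements of all these cycle types are D_6 (6T3) of order 12, A_4 x C_2 (6T6) of order 24, S_3 x S_3 (6T9) of order 36, S_4 x C_2 (6T11) of order 48, (S_3 x S_3) : C_2 (6T13) of order 72, PGL(2,5) (6T14) of order 120, S_6 (6T16) of order 720; the others are excluded. The observed types are precisely the cycle types that occur in D_6 (6T3). Each of the other remaining candidates has further cycle types, and by the Chebotarev density theorem the matching factorization patterns would occur for a proportion of primes equal to their share of the group: A_4 x C_2 (6T6) additionally contains elements of type 2+1+1+1+1 (3 of its 24 elements, about 12% of primes); S_3 x S_3 (6T9) additionally contains elements of type 3+1+1+1 (4 of its 36 elements, about 11% of primes); S_4 x C_2 (6T11) additionally contains elements of type 4+2, 4+1+1, 2+1+1+1+1 (15 of its 48 elements, about 31% of primes); (S_3 x S_3) : C_2 (6T13) additionally contains elements of type 4+2, 3+2+1, 3+1+1+1, 2+1+1+1+1 (40 of its 72 elements, about 56% of primes); PGL(2,5) (6T14) additionally contains elements of type 5+1, 4+1+1 (54 of its 120 elements, about 45% of primes); S_6 (6T16) additionally contains elements of type 5+1, 4+2, 4+1+1, 3+2+1, 3+1+1+1, 2+1+1+1+1 (499 of its 720 elements, about 69% of primes). None of the 79 primes tested shows any such pattern (for each of these groups the chance of that is below 10^-4), which rules them out. Hence G = D_6 (6T3), of order 12.

D_6, the dihedral group of order 12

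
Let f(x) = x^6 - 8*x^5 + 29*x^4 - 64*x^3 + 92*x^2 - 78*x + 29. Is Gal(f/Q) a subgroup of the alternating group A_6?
The polynomial is irreducible of degree 6 over Q. Its discriminant is -1075648, which is not a perfect square. A Galois group lies in the alternating group exactly when the discriminant is a square in Q, so the Galois group (C_6) is not contained in A_6.

No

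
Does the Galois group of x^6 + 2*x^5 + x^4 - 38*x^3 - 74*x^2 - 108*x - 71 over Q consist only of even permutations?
Yes

The polynomial is irreducible of degree 6 over Q. Its discriminant is 1728393484898304 = 41573952^2, a perfect square. A Galois group lies in the alternating group exactly when the discriminant is a square in Q, so the Galois group (A_4) is contained in A_6.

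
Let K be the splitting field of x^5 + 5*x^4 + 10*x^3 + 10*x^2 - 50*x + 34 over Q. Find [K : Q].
The degree of the splitting field over Q equals the order of the Galois group, so first determine the group. The polynomial f is an irreducible quintic over Q, so G = Gal(f/Q) is a transitive subgroup of S_5: one of C_5 (5T1, order 5), D_5 (5T2, order 10), F_20 (5T3, order 20), A_5 (5T4, order 60) or S_5 (5T5, order 120). The discriminant of f is 58564000000 = 242000^2, a perfect square, so G is contained in A_5. The transitive groups of degree 5 contained in A_5 are: C_5 (5T1, order 5), D_5 (5T2, order 10), A_5 (5T4, order 60). By Dedekind's theorem, for a prime p not dividing disc(f) the degrees of the irreducible factors of f mod p form the cycle type of an element of G. Factoring f modulo the 3 such primes p <= 13 (skipping 2, 5, 11, which divide the discriminant), each new pattern first appears at: mod 3: f = (x^5 + 2x^4 + x^3 + x^2 + x + 1), pattern 5; mod 13: f = (x + 7)(x + 9)(x^3 + 2x^2 + 6x + 9), pattern 3+1+1. No other pattern occurs in this range, so the set of observed cycle types is {5, 3+1+1}. Among the candidates above, the only group containing elements of all these cycle types is A_5 (5T4) — each of C_5 (5T1), D_5 (5T2) lacks at least one of them. Hence G = A_5 (5T4), of order 60. The Galois group A_5 (5T4) has order 60, so the splitting field has degree 60 over Q.

60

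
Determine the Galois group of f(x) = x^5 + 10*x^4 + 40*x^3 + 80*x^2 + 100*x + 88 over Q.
The polynomial f is an irreducible quintic over Q, so G = Gal(f/Q) is a transitive subgroup of S_5: one of C_5 (5T1, order 5), D_5 (5T2, order 10), F_20 (5T3, order 20), A_5 (5T4, order 60) or S_5 (5T5, order 120). The discriminant of f is 1024000000 = 32000^2, a perfect square, so G is contained in A_5. The transitive groups of degree 5 contained in A_5 are: C_5 (5T1, order 5), D_5 (5T2, order 10), A_5 (5T4, order 60). By Dedekind's theorem, for a prime p not dividing disc(f) the degrees of the irreducible factors of f mod p form the cycle type of an element of G. Factoring f modulo the 2 such primes p <= 7 (skipping 2, 5, which divide the discriminant), each new pattern first appears at: mod 3: f = (x^5 + x^4 + x^3 + 2x^2 + x + 1), pattern 5; mod 7: f = (x + 4)(x + 5)(x^3 + x^2 + 4x + 3), pattern 3+1+1. No other pattern occurs in this range, so the set of observed cycle types is {5, 3+1+1}. Among the candidates above, the only group containing elements of all these cycle types is A_5 (5T4) — each of C_5 (5T1), D_5 (5T2) lacks at least one of them. Hence G = A_5 (5T4), of order 60.

A_5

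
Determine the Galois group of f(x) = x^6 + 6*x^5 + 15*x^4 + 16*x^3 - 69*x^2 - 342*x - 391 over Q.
The polynomial f is an irreducible sextic over Q, so G = Gal(f/Q) is one of the 16 transitive subgroups 6T1, ..., 6T16 of S_6. The discriminant of f is 5114284084297728, which is not a perfect square, so G is not contained in A_6. The transitive groups of degree 6 not contained in A_6 are: C_6 (6T1, order 6), S_3 (6T2, order 6), D_6 (6T3, order 12), C_3 x S_3 (6T5, order 18), A_4 x C_2 (6T6, order 24), S_4 (6T8, order 24), S_3 x S_3 (6T9, order 36), S_4 x C_2 (6T11, order 48), (S_3 x S_3) : C_2 (6T13, order 72), PGL(2,5) (6T14, order 120), S_6 (6T16, order 720). By Dedekind's theorem, for a prime p not dividing disc(f) the degrees of the irreducible factors of f mod p form the cycle type of an element of G. Factoring f modulo the 79 such primes p <= 431 (skipping 2, 3, 31, 59, which divide the discriminant), each new pattern first appears at: mod 5: f = (x^2 + x + 2)(x^2 + 2x + 4)(x^2 + 3x + 3), pattern 2+2+2; mod 7: f = (x^3 + 3x^2 + 6)(x^3 + 3x^2 + 6x + 6), pattern 3+3; mod 13: f = (x^6 + 6x^5 + 2x^4 + 3x^3 + 9x^2 + 9x + 12), pattern 6; mod 17: f = (x)(x + 3)(x^2 + 5)(x^2 + 3x + 1), pattern 2+2+1+1; mod 127: f = (x + 8)(x + 25)(x + 48)(x + 95)(x + 97)(x + 114), pattern 1+1+1+1+1+1. No other pattern occurs in this range, so the set of observed cycle types is {2+2+2, 3+3, 6, 2+2+1+1, 1+1+1+1+1+1}. The candidates containing elements of all these cycle types are D_6 (6T3) of order 12, A_4 x C_2 (6T6) of order 24, S_3 x S_3 (6T9) of order 36, S_4 x C_2 (6T11) of order 48, (S_3 x S_3) : C_2 (6T13) of order 72, PGL(2,5) (6T14) of order 120, S_6 (6T16) of order 720; the others are excluded. The observed types are precisely the cycle types that occur in D_6 (6T3). Each of the other remaining candidates has further cycle types, and by the Chebotarev density theorem the matching factorization patterns would occur for a proportion of primes equal to their share of the group: A_4 x C_2 (6T6) additionally contains elements of type 2+1+1+1+1 (3 of its 24 elements, about 12% of primes); S_3 x S_3 (6T9) additionally contains elements of type 3+1+1+1 (4 of its 36 elements, about 11% of primes); S_4 x C_2 (6T11) additionally contains elements of type 4+2, 4+1+1, 2+1+1+1+1 (15 of its 48 elements, about 31% of primes); (S_3 x S_3) : C_2 (6T13) additionally contains elements of type 4+2, 3+2+1, 3+1+1+1, 2+1+1+1+1 (40 of its 72 elements, about 56% of primes); PGL(2,5) (6T14) additionally contains elements of type 5+1, 4+1+1 (54 of its 120 elements, about 45% of primes); S_6 (6T16) additionally contains elements of type 5+1, 4+2, 4+1+1, 3+2+1, 3+1+1+1, 2+1+1+1+1 (499 of its 720 elements, about 69% of primes). None of the 79 primes tested shows any such pattern (for each of these groups the chance of that is below 10^-4), which rules them out. Hence G = D_6 (6T3), of order 12.

D_6 (order 12)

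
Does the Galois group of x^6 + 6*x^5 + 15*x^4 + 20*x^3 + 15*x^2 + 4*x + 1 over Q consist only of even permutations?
The polynomial is irreducible of degree 6 over Q. Its discriminant is -1292992, which is not a perfect square. A Galois group lies in the alternating group exactly when the discriminant is a square in Q, so the Galois group (S_6) is not contained in A_6.

No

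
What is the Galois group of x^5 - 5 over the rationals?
The polynomial f is an irreducible quintic over Q, so G = Gal(f/Q) is a transitive subgroup of S_5: one of C_5 (5T1, order 5), D_5 (5T2, order 10), F_20 (5T3, order 20), A_5 (5T4, order 60) or S_5 (5T5, order 120). The discriminant of f is 1953125, which is not a perfect square, so G is not contained in A_5. The transitive groups of degree 5 not contained in A_5 are: F_20 (5T3, order 20), S_5 (5T5, order 120). By Dedekind's theorem, for a prime p not dividing disc(f) the degrees of the irreducible factors of f mod p form the cycle type of an element of G. Factoring f modulo the 18 such primes p <= 67 (skipping 5, which divides the discriminant), each new pattern first appears at: mod 2: f = (x + 1)(x^4 + x^3 + x^2 + x + 1), pattern 4+1; mod 11: f = (x^5 + 6), pattern 5; mod 19: f = (x + 13)(x^2 + 11x + 17)(x^2 + 14x + 17), pattern 2+2+1; mod 31: f = (x + 3)(x + 6)(x + 12)(x + 17)(x + 24), pattern 1+1+1+1+1. No other pattern occurs in this range, so the set of observed cycle types is {4+1, 5, 2+2+1, 1+1+1+1+1}. The candidates containing elements of all these cycle types are F_20 (5T3) of order 20, S_5 (5T5) of order 120; the others are excluded. The observed types are precisely the cycle types that occur in F_20 (5T3). Each of the other remaining candidates has further cycle types, and by the Chebotarev density theorem the matching factorization patterns would occur for a proportion of primes equal to their share of the group: S_5 (5T5) additionally contains elements of type 3+2, 3+1+1, 2+1+1+1 (50 of its 120 elements, about 42% of primes). None of the 18 primes tested shows any such pattern (for each of these groups the chance of that is below 10^-4), which rules them out. Hence G = F_20 (5T3), of order 20.

F_20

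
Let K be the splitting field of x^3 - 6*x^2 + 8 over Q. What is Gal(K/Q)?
The polynomial is an irreducible cubic over Q and its discriminant is 5184 = 72^2, a perfect square. For an irreducible cubic, a square discriminant forces the Galois group to be A_3, the cyclic group of order 3.

C_3 (also written C3)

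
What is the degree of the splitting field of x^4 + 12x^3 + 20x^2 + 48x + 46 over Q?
The degree of the splitting field over Q equals the order of the Galois group, so first determine the group. The polynomial is an irreducible quartic over Q and its discriminant is -350438400, which is not a perfect square, so the Galois group is not contained in A_4. The resolvent cubic y^3 - 20*y^2 + 392*y - 5248 has exactly one rational root, so the Galois group is C_4 or D_4. The quartic remains irreducible over Q(sqrt(disc)), so the group is D_4. The Galois group D_4 (4T3) has order 8, so the splitting field has degree 8 over Q.

8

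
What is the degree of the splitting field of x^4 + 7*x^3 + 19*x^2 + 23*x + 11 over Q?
4

The degree of the splitting field over Q equals the order of the Galois group, so first determine the group. The polynomial is an irreducible quartic over Q and its discriminant is 125, which is not a perfect square, so the Galois group is not contained in A_4. The resolvent cubic y^3 - 19*y^2 + 117*y - 232 has exactly one rational root, so the Galois group is C_4 or D_4. The quartic becomes reducible over Q(sqrt(disc)), so the group is C_4. The Galois group C_4 (4T1) has order 4, so the splitting field has degree 4 over Q.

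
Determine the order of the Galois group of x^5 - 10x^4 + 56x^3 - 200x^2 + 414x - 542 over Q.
The degree of the splitting field over Q equals the order of the Galois group, so first determine the group. The polynomial f is an irreducible quintic over Q, so G = Gal(f/Q) is a transitive subgroup of S_5: one of C_5 (5T1, order 5), D_5 (5T2, order 10), F_20 (5T3, order 20), A_5 (5T4, order 60) or S_5 (5T5, order 120). The discriminant of f is 37149830992, which is not a perfect square, so G is not contained in A_5. The transitive groups of degree 5 not contained in A_5 are: F_20 (5T3, order 20), S_5 (5T5, order 120). By Dedekind's theorem, for a prime p not dividing disc(f) the degrees of the irreducible factors of f mod p form the cycle type of an element of G. Factoring f modulo the 5 such primes p <= 13 (skipping 2, which divides the discriminant), each new pattern first appears at: mod 3: f = (x^5 + 2x^4 + 2x^3 + x^2 + 1), pattern 5; mod 5: f = (x + 2)(x^4 + 3x^3 + 4), pattern 4+1; mod 13: f = (x + 3)(x + 8)(x^3 + 5x^2 + 3x + 11), pattern 3+1+1. No other pattern occurs in this range, so the set of observed cycle types is {5, 4+1, 3+1+1}. Among the candidates above, the only group containing elements of all these cycle types is S_5 (5T5) — F_20 (5T3) lacks at least one of them. Hence G = S_5 (5T5), of order 120. The Galois group S_5 (5T5) has order 120, so the splitting field has degree 120 over Q.

120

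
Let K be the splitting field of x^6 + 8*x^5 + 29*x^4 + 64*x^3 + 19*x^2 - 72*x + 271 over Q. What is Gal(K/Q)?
6T10: (C_3 x C_3) : C_4

The polynomial f is an irreducible sextic over Q, so G = Gal(f/Q) is one of the 16 transitive subgroups 6T1, ..., 6T16 of S_6. The discriminant of f is 564385546240000 = 23756800^2, a perfect square, so G is contained in A_6. The transitive groups of degree 6 contained in A_6 are: A_4 (6T4, order 12), S_4 (6T7, order 24), (C_3 x C_3) : C_4 (6T10, order 36), PSL(2,5) (6T12, order 60), A_6 (6T15, order 360). By Dedekind's theorem, for a prime p not dividing disc(f) the degrees of the irreducible factors of f mod p form the cycle type of an element of G. Factoring f modulo the 19 such primes p <= 79 (skipping 2, 5, 29, which divide the discriminant), each new pattern first appears at: mod 3: f = (x^2 + 2x + 2)(x^4 + x + 2), pattern 4+2; mod 11: f = (x^3 + 7x + 1)(x^3 + 8x^2 + 7), pattern 3+3; mod 19: f = (x + 4)(x + 6)(x^2 + 7x + 2)(x^2 + 10x + 10), pattern 2+2+1+1; mod 61: f = (x + 10)(x + 24)(x + 57)(x^3 + 39x^2 + 36x + 36), pattern 3+1+1+1. No other pattern occurs in this range, so the set of observed cycle types is {4+2, 3+3, 2+2+1+1, 3+1+1+1}. The candidates containing elements of all these cycle types are (C_3 x C_3) : C_4 (6T10) of order 36, A_6 (6T15) of order 360; the others are excluded. The observed types are precisely the cycle types that occur in (C_3 x C_3) : C_4 (6T10) (apart from the identity). Each of the other remaining candidates has further cycle types, and by the Chebotarev density theorem the matching factorization patterns would occur for a proportion of primes equal to their share of the group: A_6 (6T15) additionally contains elements of type 5+1 (144 of its 360 elements, about 40% of primes). None of the 19 primes tested shows any such pattern (for each of these groups the chance of that is below 10^-4), which rules them out. Hence G = (C_3 x C_3) : C_4 (6T10), of order 36.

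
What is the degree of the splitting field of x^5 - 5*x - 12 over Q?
10

The degree of the splitting field over Q equals the order of the Galois group, so first determine the group. The polynomial f is an irreducible quintic over Q, so G = Gal(f/Q) is a transitive subgroup of S_5: one of C_5 (5T1, order 5), D_5 (5T2, order 10), F_20 (5T3, order 20), A_5 (5T4, order 60) or S_5 (5T5, order 120). The discriminant of f is 64000000 = 8000^2, a perfect square, so G is contained in A_5. The transitive groups of degree 5 contained in A_5 are: C_5 (5T1, order 5), D_5 (5T2, order 10), A_5 (5T4, order 60). By Dedekind's theorem, for a prime p not dividing disc(f) the degrees of the irreducible factors of f mod p form the cycle type of an element of G. Factoring f modulo the 23 such primes p <= 97 (skipping 2, 5, which divide the discriminant), each new pattern first appears at: mod 3: f = (x)(x^2 + x + 2)(x^2 + 2x + 2), pattern 2+2+1; mod 7: f = (x^5 + 2x + 2), pattern 5. No other pattern occurs in this range, so the set of observed cycle types is {2+2+1, 5}. The candidates containing elements of all these cycle types are D_5 (5T2) of order 10, A_5 (5T4) of order 60; the others are excluded. The observed types are precisely the cycle types that occur in D_5 (5T2) (apart from the identity). Each of the other remaining candidates has further cycle types, and by the Chebotarev density theorem the matching factorization patterns would occur for a proportion of primes equal to their share of the group: A_5 (5T4) additionally contains elements of type 3+1+1 (20 of its 60 elements, about 33% of primes). None of the 23 primes tested shows any such pattern (for each of these groups the chance of that is below 10^-4), which rules them out. Hence G = D_5 (5T2), of order 10. The Galois group D_5 (5T2) has order 10, so the splitting field has degree 10 over Q.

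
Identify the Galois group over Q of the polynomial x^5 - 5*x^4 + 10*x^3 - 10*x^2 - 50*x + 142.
A_5

The polynomial f is an irreducible quintic over Q, so G = Gal(f/Q) is a transitive subgroup of S_5: one of C_5 (5T1, order 5), D_5 (5T2, order 10), F_20 (5T3, order 20), A_5 (5T4, order 60) or S_5 (5T5, order 120). The discriminant of f is 58564000000 = 242000^2, a perfect square, so G is contained in A_5. The transitive groups of degree 5 contained in A_5 are: C_5 (5T1, order 5), D_5 (5T2, order 10), A_5 (5T4, order 60). By Dedekind's theorem, for a prime p not dividing disc(f) the degrees of the irreducible factors of f mod p form the cycle type of an element of G. Factoring f modulo the 3 such primes p <= 13 (skipping 2, 5, 11, which divide the discriminant), each new pattern first appears at: mod 3: f = (x^5 + x^4 + x^3 + 2x^2 + x + 1), pattern 5; mod 13: f = (x + 5)(x + 7)(x^3 + 9x^2 + 10x + 10), pattern 3+1+1. No other pattern occurs in this range, so the set of observed cycle types is {5, 3+1+1}. Among the candidates above, the only group containing elements of all these cycle types is A_5 (5T4) — each of C_5 (5T1), D_5 (5T2) lacks at least one of them. Hence G = A_5 (5T4), of order 60.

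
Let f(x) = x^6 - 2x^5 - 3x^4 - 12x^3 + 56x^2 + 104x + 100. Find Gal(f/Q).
(S_3 x S_3) : C_2, the group 6T13 of order 72

The polynomial f is an irreducible sextic over Q, so G = Gal(f/Q) is one of the 16 transitive subgroups 6T1, ..., 6T16 of S_6. The discriminant of f is -3767550835949568, which is not a perfect square, so G is not contained in A_6. The transitive groups of degree 6 not contained in A_6 are: C_6 (6T1, order 6), S_3 (6T2, order 6), D_6 (6T3, order 12), C_3 x S_3 (6T5, order 18), A_4 x C_2 (6T6, order 24), S_4 (6T8, order 24), S_3 x S_3 (6T9, order 36), S_4 x C_2 (6T11, order 48), (S_3 x S_3) : C_2 (6T13, order 72), PGL(2,5) (6T14, order 120), S_6 (6T16, order 720). By Dedekind's theorem, for a prime p not dividing disc(f) the degrees of the irreducible factors of f mod p form the cycle type of an element of G. Factoring f modulo the 27 such primes p <= 113 (skipping 2, 3, 41, which divide the discriminant), each new pattern first appears at: mod 5: f = (x)(x^2 + 4x + 1)(x^3 + 4x^2 + 4), pattern 3+2+1; mod 7: f = (x^2 + 4x + 1)(x^4 + x^3 + 6x^2 + 5x + 2), pattern 4+2; mod 17: f = (x^3 + 16x^2 + 5x + 16)(x^3 + 16x^2 + 8x + 2), pattern 3+3; mod 19: f = (x^2 + 5)(x^2 + 6x + 1)(x^2 + 11x + 1), pattern 2+2+2; mod 31: f = (x^6 + 29x^5 + 28x^4 + 19x^3 + 25x^2 + 11x + 7), pattern 6; mod 37: f = (x + 33)(x + 34)(x^2 + 2x + 3)(x^2 + 3x + 11), pattern 2+2+1+1; mod 61: f = (x + 27)(x + 34)(x + 60)(x^3 + 60x^2 + 54x + 48), pattern 3+1+1+1; mod 113: f = (x + 41)(x + 81)(x + 82)(x + 102)(x^2 + 31x + 109), pattern 2+1+1+1+1. No other pattern occurs in this range, so the set of observed cycle types is {3+2+1, 4+2, 3+3, 2+2+2, 6, 2+2+1+1, 3+1+1+1, 2+1+1+1+1}. The candidates containing elements of all these cycle types are (S_3 x S_3) : C_2 (6T13) of order 72, S_6 (6T16) of order 720; the others are excluded. The observed types are precisely the cycle types that occur in (S_3 x S_3) : C_2 (6T13) (apart from the identity). Each of the other remaining candidates has further cycle types, and by the Chebotarev density theorem the matching factorization patterns would occur for a proportion of primes equal to their share of the group: S_6 (6T16) additionally contains elements of type 5+1, 4+1+1 (234 of its 720 elements, about 32% of primes). None of the 27 primes tested shows any such pattern (for each of these groups the chance of that is below 10^-4), which rules them out. Hence G = (S_3 x S_3) : C_2 (6T13), of order 72.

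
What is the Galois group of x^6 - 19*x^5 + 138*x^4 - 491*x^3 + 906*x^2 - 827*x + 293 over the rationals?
The polynomial f is an irreducible sextic over Q, so G = Gal(f/Q) is one of the 16 transitive subgroups 6T1, ..., 6T16 of S_6. The discriminant of f is 324179200, which is not a perfect square, so G is not contained in A_6. The transitive groups of degree 6 not contained in A_6 are: C_6 (6T1, order 6), S_3 (6T2, order 6), D_6 (6T3, order 12), C_3 x S_3 (6T5, order 18), A_4 x C_2 (6T6, order 24), S_4 (6T8, order 24), S_3 x S_3 (6T9, order 36), S_4 x C_2 (6T11, order 48), (S_3 x S_3) : C_2 (6T13, order 72), PGL(2,5) (6T14, order 120), S_6 (6T16, order 720). By Dedekind's theorem, for a prime p not dividing disc(f) the degrees of the irreducible factors of f mod p form the cycle type of an element of G. Factoring f modulo the 23 such primes p <= 101 (skipping 2, 5, 37, which divide the discriminant), each new pattern first appears at: mod 3: f = (x^3 + 2x + 2)(x^3 + 2x^2 + x + 1), pattern 3+3; mod 13: f = (x^2 + 8)(x^2 + 11)(x^2 + 7x + 2), pattern 2+2+2; mod 67: f = (x + 10)(x + 37)(x + 40)(x + 43)(x + 57)(x + 62), pattern 1+1+1+1+1+1. No other pattern occurs in this range, so the set of observed cycle types is {3+3, 2+2+2, 1+1+1+1+1+1}. The candidates containing elements of all these cycle types are C_6 (6T1) of order 6, S_3 (6T2) of order 6, D_6 (6T3) of order 12, C_3 x S_3 (6T5) of order 18, A_4 x C_2 (6T6) of order 24, S_4 (6T8) of order 24, S_3 x S_3 (6T9) of order 36, S_4 x C_2 (6T11) of order 48, (S_3 x S_3) : C_2 (6T13) of order 72, PGL(2,5) (6T14) of order 120, S_6 (6T16) of order 720; the others are excluded. The observed types are precisely the cycle types that occur in S_3 (6T2). Each of the other remaining candidates has further cycle types, and by the Chebotarev density theorem the matching factorization patterns would occur for a proportion of primes equal to their share of the group: C_6 (6T1) additionally contains elements of type 6 (2 of its 6 elements, about 33% of primes); D_6 (6T3) additionally contains elements of type 6, 2+2+1+1 (5 of its 12 elements, about 42% of primes); C_3 x S_3 (6T5) additionally contains elements of type 6, 3+1+1+1 (10 of its 18 elements, about 56% of primes); A_4 x C_2 (6T6) additionally contains elements of type 6, 2+2+1+1, 2+1+1+1+1 (14 of its 24 elements, about 58% of primes); S_4 (6T8) additionally contains elements of type 4+1+1, 2+2+1+1 (9 of its 24 elements, about 38% of primes); S_3 x S_3 (6T9) additionally contains elements of type 6, 3+1+1+1, 2+2+1+1 (25 of its 36 elements, about 69% of primes); S_4 x C_2 (6T11) additionally contains elements of type 6, 4+2, 4+1+1, 2+2+1+1, 2+1+1+1+1 (32 of its 48 elements, about 67% of primes); (S_3 x S_3) : C_2 (6T13) additionally contains elements of type 6, 4+2, 3+2+1, 3+1+1+1, 2+2+1+1, 2+1+1+1+1 (61 of its 72 elements, about 85% of primes); PGL(2,5) (6T14) additionally contains elements of type 6, 5+1, 4+1+1, 2+2+1+1 (89 of its 120 elements, about 74% of primes); S_6 (6T16) additionally contains elements of type 6, 5+1, 4+2, 4+1+1, 3+2+1, 3+1+1+1, 2+2+1+1, 2+1+1+1+1 (664 of its 720 elements, about 92% of primes). None of the 23 primes tested shows any such pattern (for each of these groups the chance of that is below 10^-4), which rules them out. Hence G = S_3 (6T2), of order 6.

S_3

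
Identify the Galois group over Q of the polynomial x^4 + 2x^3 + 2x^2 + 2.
The polynomial is an irreducible quartic over Q and its discriminant is 3136 = 56^2, a perfect square, so the Galois group is contained in A_4. The resolvent cubic y^3 - 2*y^2 - 8*y + 8 is irreducible over Q. An irreducible resolvent with square discriminant gives A_4.

A_4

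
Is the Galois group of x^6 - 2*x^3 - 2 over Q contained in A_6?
No

The polynomial is irreducible of degree 6 over Q. Its discriminant is 5038848, which is not a perfect square. A Galois group lies in the alternating group exactly when the discriminant is a square in Q, so the Galois group (S_3 x S_3) is not contained in A_6.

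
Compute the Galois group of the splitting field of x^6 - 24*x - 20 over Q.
A_6 (also written A6)

The polynomial f is an irreducible sextic over Q, so G = Gal(f/Q) is one of the 16 transitive subgroups 6T1, ..., 6T16 of S_6. The discriminant of f is 746496000000 = 864000^2, a perfect square, so G is contained in A_6. The transitive groups of degree 6 contained in A_6 are: A_4 (6T4, order 12), S_4 (6T7, order 24), (C_3 x C_3) : C_4 (6T10, order 36), PSL(2,5) (6T12, order 60), A_6 (6T15, order 360). By Dedekind's theorem, for a prime p not dividing disc(f) the degrees of the irreducible factors of f mod p form the cycle type of an element of G. Factoring f modulo the 6 such primes p <= 23 (skipping 2, 3, 5, which divide the discriminant), each new pattern first appears at: mod 7: f = (x + 4)(x^5 + 3x^4 + 2x^3 + 6x^2 + 4x + 2), pattern 5+1; mod 23: f = (x + 2)(x + 11)(x + 16)(x^3 + 17x^2 + 13x + 7), pattern 3+1+1+1. No other pattern occurs in this range, so the set of observed cycle types is {5+1, 3+1+1+1}. Among the candidates above, the only group containing elements of all these cycle types is A_6 (6T15) — each of A_4 (6T4), S_4 (6T7), (C_3 x C_3) : C_4 (6T10), PSL(2,5) (6T12) lacks at least one of them. Hence G = A_6 (6T15), of order 360.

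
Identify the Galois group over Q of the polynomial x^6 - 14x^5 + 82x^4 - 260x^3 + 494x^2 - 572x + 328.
The polynomial f is an irreducible sextic over Q, so G = Gal(f/Q) is one of the 16 transitive subgroups 6T1, ..., 6T16 of S_6. The discriminant of f is -95929008128, which is not a perfect square, so G is not contained in A_6. The transitive groups of degree 6 not contained in A_6 are: C_6 (6T1, order 6), S_3 (6T2, order 6), D_6 (6T3, order 12), C_3 x S_3 (6T5, order 18), A_4 x C_2 (6T6, order 24), S_4 (6T8, order 24), S_3 x S_3 (6T9, order 36), S_4 x C_2 (6T11, order 48), (S_3 x S_3) : C_2 (6T13, order 72), PGL(2,5) (6T14, order 120), S_6 (6T16, order 720). By Dedekind's theorem, for a prime p not dividing disc(f) the degrees of the irreducible factors of f mod p form the cycle type of an element of G. Factoring f modulo the 28 such primes p <= 127 (skipping 2, 29, 59, which divide the discriminant), each new pattern first appears at: mod 3: f = (x^3 + 2x + 1)(x^3 + x^2 + 2x + 1), pattern 3+3; mod 5: f = (x^6 + x^5 + 2x^4 + 4x^2 + 3x + 3), pattern 6; mod 7: f = (x + 3)(x + 4)(x^4 + 6x + 4), pattern 4+1+1; mod 17: f = (x + 1)(x + 11)(x^2 + 2x + 15)(x^2 + 6x + 16), pattern 2+2+1+1; mod 23: f = (x^2 + 9x + 6)(x^2 + 11x + 17)(x^2 + 12x + 19), pattern 2+2+2; mod 67: f = (x^2 + 35x + 2)(x^4 + 18x^3 + 53x^2 + 60x + 30), pattern 4+2; mod 127: f = (x + 34)(x + 102)(x + 109)(x + 114)(x^2 + 8x + 10), pattern 2+1+1+1+1. No other pattern occurs in this range, so the set of observed cycle types is {3+3, 6, 4+1+1, 2+2+1+1, 2+2+2, 4+2, 2+1+1+1+1}. The candidates containing elements of all these cycle types are S_4 x C_2 (6T11) of order 48, S_6 (6T16) of order 720; the others are excluded. The observed types are precisely the cycle types that occur in S_4 x C_2 (6T11) (apart from the identity). Each of the other remaining candidates has further cycle types, and by the Chebotarev density theorem the matching factorization patterns would occur for a proportion of primes equal to their share of the group: S_6 (6T16) additionally contains elements of type 5+1, 3+2+1, 3+1+1+1 (304 of its 720 elements, about 42% of primes). None of the 28 primes tested shows any such pattern (for each of these groups the chance of that is below 10^-4), which rules them out. Hence G = S_4 x C_2 (6T11), of order 48.

S_4 x C_2 (order 48)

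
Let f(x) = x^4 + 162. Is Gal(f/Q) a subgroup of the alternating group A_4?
No

The polynomial is irreducible of degree 4 over Q. Its discriminant is 1088391168, which is not a perfect square. A Galois group lies in the alternating group exactly when the discriminant is a square in Q, so the Galois group (D_4) is not contained in A_4.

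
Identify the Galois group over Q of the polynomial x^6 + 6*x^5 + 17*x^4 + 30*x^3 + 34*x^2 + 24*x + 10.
The polynomial f is an irreducible sextic over Q, so G = Gal(f/Q) is one of the 16 transitive subgroups 6T1, ..., 6T16 of S_6. The discriminant of f is -187648, which is not a perfect square, so G is not contained in A_6. The transitive groups of degree 6 not contained in A_6 are: C_6 (6T1, order 6), S_3 (6T2, order 6), D_6 (6T3, order 12), C_3 x S_3 (6T5, order 18), A_4 x C_2 (6T6, order 24), S_4 (6T8, order 24), S_3 x S_3 (6T9, order 36), S_4 x C_2 (6T11, order 48), (S_3 x S_3) : C_2 (6T13, order 72), PGL(2,5) (6T14, order 120), S_6 (6T16, order 720). By Dedekind's theorem, for a prime p not dividing disc(f) the degrees of the irreducible factors of f mod p form the cycle type of an element of G. Factoring f modulo the 29 such primes p <= 113 (skipping 2, which divides the discriminant), each new pattern first appears at: mod 3: f = (x^6 + 2x^4 + x^2 + 1), pattern 6; mod 5: f = (x)(x^2 + 3x + 4)(x^3 + 3x^2 + 4x + 1), pattern 3+2+1; mod 7: f = (x^2 + x + 6)(x^4 + 5x^3 + 6x^2 + x + 4), pattern 4+2; mod 17: f = (x^3 + 3x^2 + 4x + 7)(x^3 + 3x^2 + 4x + 16), pattern 3+3; mod 19: f = (x^2 + 12x + 18)(x^2 + 14x + 18)(x^2 + 18x + 10), pattern 2+2+2; mod 37: f = (x + 22)(x + 35)(x^2 + 5x + 14)(x^2 + 18x + 15), pattern 2+2+1+1; mod 41: f = (x + 3)(x + 18)(x + 23)(x^3 + 3x^2 + 4x + 35), pattern 3+1+1+1; mod 113: f = (x + 12)(x + 22)(x + 24)(x + 80)(x^2 + 94x + 83), pattern 2+1+1+1+1. No other pattern occurs in this range, so the set of observed cycle types is {6, 3+2+1, 4+2, 3+3, 2+2+2, 2+2+1+1, 3+1+1+1, 2+1+1+1+1}. The candidates containing elements of all these cycle types are (S_3 x S_3) : C_2 (6T13) of order 72, S_6 (6T16) of order 720; the others are excluded. The observed types are precisely the cycle types that occur in (S_3 x S_3) : C_2 (6T13) (apart from the identity). Each of the other remaining candidates has further cycle types, and by the Chebotarev density theorem the matching factorization patterns would occur for a proportion of primes equal to their share of the group: S_6 (6T16) additionally contains elements of type 5+1, 4+1+1 (234 of its 720 elements, about 32% of primes). None of the 29 primes tested shows any such pattern (for each of these groups the chance of that is below 10^-4), which rules them out. Hence G = (S_3 x S_3) : C_2 (6T13), of order 72.

6T13: (S_3 x S_3) : C_2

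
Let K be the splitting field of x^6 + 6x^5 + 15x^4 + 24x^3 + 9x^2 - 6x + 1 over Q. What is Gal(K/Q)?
The polynomial f is an irreducible sextic over Q, so G = Gal(f/Q) is one of the 16 transitive subgroups 6T1, ..., 6T16 of S_6. The discriminant of f is 4516300800, which is not a perfect square, so G is not contained in A_6. The transitive groups of degree 6 not contained in A_6 are: C_6 (6T1, order 6), S_3 (6T2, order 6), D_6 (6T3, order 12), C_3 x S_3 (6T5, order 18), A_4 x C_2 (6T6, order 24), S_4 (6T8, order 24), S_3 x S_3 (6T9, order 36), S_4 x C_2 (6T11, order 48), (S_3 x S_3) : C_2 (6T13, order 72), PGL(2,5) (6T14, order 120), S_6 (6T16, order 720). By Dedekind's theorem, for a prime p not dividing disc(f) the degrees of the irreducible factors of f mod p form the cycle type of an element of G. Factoring f modulo the 79 such primes p <= 431 (skipping 2, 3, 5, 11, which divide the discriminant), each new pattern first appears at: mod 7: f = (x^3 + 3x^2 + x + 4)(x^3 + 3x^2 + 5x + 2), pattern 3+3; mod 13: f = (x^6 + 6x^5 + 2x^4 + 11x^3 + 9x^2 + 7x + 1), pattern 6; mod 17: f = (x + 4)(x + 14)(x^2 + 6x + 3)(x^2 + 16x + 8), pattern 2+2+1+1; mod 29: f = (x^2 + 2x + 4)(x^2 + 8x + 28)(x^2 + 25x + 7), pattern 2+2+2; mod 31: f = (x + 2)(x + 3)(x + 7)(x + 9)(x + 18)(x + 29), pattern 1+1+1+1+1+1. No other pattern occurs in this range, so the set of observed cycle types is {3+3, 6, 2+2+1+1, 2+2+2, 1+1+1+1+1+1}. The candidates containing elements of all these cycle types are D_6 (6T3) of order 12, A_4 x C_2 (6T6) of order 24, S_3 x S_3 (6T9) of order 36, S_4 x C_2 (6T11) of order 48, (S_3 x S_3) : C_2 (6T13) of order 72, PGL(2,5) (6T14) of order 120, S_6 (6T16) of order 720; the others are excluded. The observed types are precisely the cycle types that occur in D_6 (6T3). Each of the other remaining candidates has further cycle types, and by the Chebotarev density theorem the matching factorization patterns would occur for a proportion of primes equal to their share of the group: A_4 x C_2 (6T6) additionally contains elements of type 2+1+1+1+1 (3 of its 24 elements, about 12% of primes); S_3 x S_3 (6T9) additionally contains elements of type 3+1+1+1 (4 of its 36 elements, about 11% of primes); S_4 x C_2 (6T11) additionally contains elements of type 4+2, 4+1+1, 2+1+1+1+1 (15 of its 48 elements, about 31% of primes); (S_3 x S_3) : C_2 (6T13) additionally contains elements of type 4+2, 3+2+1, 3+1+1+1, 2+1+1+1+1 (40 of its 72 elements, about 56% of primes); PGL(2,5) (6T14) additionally contains elements of type 5+1, 4+1+1 (54 of its 120 elements, about 45% of primes); S_6 (6T16) additionally contains elements of type 5+1, 4+2, 4+1+1, 3+2+1, 3+1+1+1, 2+1+1+1+1 (499 of its 720 elements, about 69% of primes). None of the 79 primes tested shows any such pattern (for each of these groups the chance of that is below 10^-4), which rules them out. Hence G = D_6 (6T3), of order 12.

D_6 (order 12)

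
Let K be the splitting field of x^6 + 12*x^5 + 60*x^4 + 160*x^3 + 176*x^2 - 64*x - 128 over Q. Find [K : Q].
48

The degree of the splitting field over Q equals the order of the Galois group, so first determine the group. The polynomial f is an irreducible sextic over Q, so G = Gal(f/Q) is one of the 16 transitive subgroups 6T1, ..., 6T16 of S_6. The discriminant of f is -3603718079512576, which is not a perfect square, so G is not contained in A_6. The transitive groups of degree 6 not contained in A_6 are: C_6 (6T1, order 6), S_3 (6T2, order 6), D_6 (6T3, order 12), C_3 x S_3 (6T5, order 18), A_4 x C_2 (6T6, order 24), S_4 (6T8, order 24), S_3 x S_3 (6T9, order 36), S_4 x C_2 (6T11, order 48), (S_3 x S_3) : C_2 (6T13, order 72), PGL(2,5) (6T14, order 120), S_6 (6T16, order 720). By Dedekind's theorem, for a prime p not dividing disc(f) the degrees of the irreducible factors of f mod p form the cycle type of an element of G. Factoring f modulo the 67 such primes p <= 347 (skipping 2, 229, which divide the discriminant), each new pattern first appears at: mod 3: f = (x^6 + x^3 + 2x^2 + 2x + 1), pattern 6; mod 5: f = (x^3 + x + 1)(x^3 + 2x^2 + 4x + 2), pattern 3+3; mod 7: f = (x + 5)(x + 6)(x^4 + x^3 + 5x^2 + 5x + 6), pattern 4+1+1; mod 13: f = (x^2 + 4x + 11)(x^4 + 8x^3 + 4x^2 + 4x + 12), pattern 4+2; mod 23: f = (x^2 + 4x + 6)(x^2 + 14x + 4)(x^2 + 17x + 10), pattern 2+2+2; mod 29: f = (x + 11)(x + 22)(x^2 + 2x + 28)(x^2 + 6x + 7), pattern 2+2+1+1; mod 193: f = (x + 7)(x + 14)(x + 90)(x + 107)(x + 183)(x + 190), pattern 1+1+1+1+1+1; mod 347: f = (x + 8)(x + 47)(x + 304)(x + 343)(x^2 + 4x + 330), pattern 2+1+1+1+1. No other pattern occurs in this range, so the set of observed cycle types is {6, 3+3, 4+1+1, 4+2, 2+2+2, 2+2+1+1, 1+1+1+1+1+1, 2+1+1+1+1}. The candidates containing elements of all these cycle types are S_4 x C_2 (6T11) of order 48, S_6 (6T16) of order 720; the others are excluded. The observed types are precisely the cycle types that occur in S_4 x C_2 (6T11). Each of the other remaining candidates has further cycle types, and by the Chebotarev density theorem the matching factorization patterns would occur for a proportion of primes equal to their share of the group: S_6 (6T16) additionally contains elements of type 5+1, 3+2+1, 3+1+1+1 (304 of its 720 elements, about 42% of primes). None of the 67 primes tested shows any such pattern (for each of these groups the chance of that is below 10^-4), which rules them out. Hence G = S_4 x C_2 (6T11), of order 48. The Galois group S_4 x C_2 (6T11) has order 48, so the splitting field has degree 48 over Q.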